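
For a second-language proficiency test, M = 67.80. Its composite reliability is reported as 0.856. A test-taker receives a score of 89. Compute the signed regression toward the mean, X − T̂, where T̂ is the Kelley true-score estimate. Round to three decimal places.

T̂ = 0.856(89) + 0.144(67.80) = 76.184 + 9.76320 = 85.94720 → 85.9472
X − T̂ = 89 − 85.9472 = 3.0528 → 3.053

3.053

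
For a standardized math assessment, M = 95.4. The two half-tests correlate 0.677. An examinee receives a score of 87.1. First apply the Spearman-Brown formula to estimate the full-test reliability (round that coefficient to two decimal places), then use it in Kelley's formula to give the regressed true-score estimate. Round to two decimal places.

88.68

Spearman-Brown: ρ = 2r/(1 + r) = 2(0.677)/(1 + 0.677) = 1.3540/1.677 = 0.8074 → 0.81
T̂ = 0.81(87.1) + 0.19(95.4) = 70.551 + 18.126 = 88.677 → 88.68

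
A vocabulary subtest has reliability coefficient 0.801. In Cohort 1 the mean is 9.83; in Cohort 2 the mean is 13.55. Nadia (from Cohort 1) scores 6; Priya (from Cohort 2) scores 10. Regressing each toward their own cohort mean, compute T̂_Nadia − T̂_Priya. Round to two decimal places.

-3.94

T̂_Nadia = 0.801(6) + 0.199(9.83) = 6.7622
T̂_Priya = 0.801(10) + 0.199(13.55) = 10.7065
Difference = 6.7622 − 10.7065 = -3.9443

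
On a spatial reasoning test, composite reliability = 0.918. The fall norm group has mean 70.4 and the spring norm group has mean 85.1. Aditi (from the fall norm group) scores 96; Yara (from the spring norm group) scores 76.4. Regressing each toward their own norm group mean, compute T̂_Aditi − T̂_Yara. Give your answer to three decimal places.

T̂_Aditi = 0.918(96) + 0.082(70.4) = 93.90080
T̂_Yara = 0.918(76.4) + 0.082(85.1) = 77.11340
Difference = 93.90080 − 77.11340 = 16.78740

16.787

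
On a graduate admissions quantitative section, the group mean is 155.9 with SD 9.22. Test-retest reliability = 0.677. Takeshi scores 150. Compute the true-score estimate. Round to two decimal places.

151.91

T̂ = 0.677(150) + 0.323(155.9) = 101.550 + 50.3557 = 151.906 → 151.91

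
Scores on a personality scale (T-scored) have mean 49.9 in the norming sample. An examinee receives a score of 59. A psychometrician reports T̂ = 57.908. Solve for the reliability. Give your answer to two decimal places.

0.88

T̂ = ρX + (1 − ρ)μ  ⇒  T̂ − μ = ρ(X − μ)
ρ = (T̂ − μ)/(X − μ) = (57.908 − 49.9) / (59 − 49.9) = 8.008 / 9.1 = 0.8800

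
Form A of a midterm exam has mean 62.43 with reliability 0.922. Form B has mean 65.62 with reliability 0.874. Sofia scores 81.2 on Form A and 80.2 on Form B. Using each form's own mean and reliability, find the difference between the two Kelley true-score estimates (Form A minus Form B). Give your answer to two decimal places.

1.37

T̂_A = 0.922(81.2) + 0.078(62.43) = 79.7359
T̂_B = 0.874(80.2) + 0.126(65.62) = 78.3629
T̂_A − T̂_B = 1.3730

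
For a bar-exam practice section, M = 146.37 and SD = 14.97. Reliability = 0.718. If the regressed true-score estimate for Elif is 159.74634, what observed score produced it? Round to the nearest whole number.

165

T̂ = ρX + (1 − ρ)μ  ⇒  X = (T̂ − (1 − ρ)μ) / ρ
X = (159.74634 − 0.282 × 146.37) / 0.718 = (159.74634 − 41.27634) / 0.718 = 118.47000 / 0.718 = 165.00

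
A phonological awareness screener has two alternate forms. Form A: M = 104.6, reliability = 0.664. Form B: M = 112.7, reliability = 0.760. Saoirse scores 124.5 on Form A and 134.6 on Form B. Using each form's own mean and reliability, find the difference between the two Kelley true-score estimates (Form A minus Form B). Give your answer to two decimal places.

-11.53

T̂_A = 0.664(124.5) + 0.336(104.6) = 117.8136
T̂_B = 0.760(134.6) + 0.240(112.7) = 129.3440
T̂_A − T̂_B = -11.5304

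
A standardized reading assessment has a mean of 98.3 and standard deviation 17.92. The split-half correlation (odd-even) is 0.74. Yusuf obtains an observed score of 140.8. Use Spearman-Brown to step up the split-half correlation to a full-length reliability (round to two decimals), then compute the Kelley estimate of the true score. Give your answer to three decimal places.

Spearman-Brown: ρ = 2r/(1 + r) = 2(0.74)/(1 + 0.74) = 1.480/1.74 = 0.8506 → 0.85
Kelley's formula gives T̂ = 0.85·140.8 + 0.15·98.3 = 119.680 + 14.745 = 134.4250.

134.425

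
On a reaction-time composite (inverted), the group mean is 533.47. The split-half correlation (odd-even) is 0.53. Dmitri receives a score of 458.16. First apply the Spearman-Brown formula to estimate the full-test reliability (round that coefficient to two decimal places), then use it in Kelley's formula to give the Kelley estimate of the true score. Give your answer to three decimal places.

481.506

Spearman-Brown: ρ = 2r/(1 + r) = 2(0.53)/(1 + 0.53) = 1.060/1.53 = 0.6928 → 0.69
T̂ = 0.69(458.16) + 0.31(533.47) = 316.1304 + 165.3757 = 481.5061 → 481.506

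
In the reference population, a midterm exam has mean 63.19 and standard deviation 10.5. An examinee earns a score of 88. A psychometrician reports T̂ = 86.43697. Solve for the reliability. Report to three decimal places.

T̂ = ρX + (1 − ρ)μ  ⇒  T̂ − μ = ρ(X − μ)
ρ = (T̂ − μ)/(X − μ) = (86.43697 − 63.19) / (88 − 63.19) = 23.24697 / 24.81 = 0.93700

0.937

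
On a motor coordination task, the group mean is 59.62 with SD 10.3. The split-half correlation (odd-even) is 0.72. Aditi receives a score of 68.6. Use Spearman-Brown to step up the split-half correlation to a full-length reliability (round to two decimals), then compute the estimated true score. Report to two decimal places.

Spearman-Brown: ρ = 2r/(1 + r) = 2(0.72)/(1 + 0.72) = 1.440/1.72 = 0.8372 → 0.84
T̂ = 0.84(68.6) + 0.16(59.62) = 57.624 + 9.5392 = 67.163 → 67.16

67.16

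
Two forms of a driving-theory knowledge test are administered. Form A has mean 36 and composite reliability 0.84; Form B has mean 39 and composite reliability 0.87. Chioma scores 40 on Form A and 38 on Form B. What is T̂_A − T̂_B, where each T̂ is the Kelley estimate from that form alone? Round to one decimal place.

T̂_A = 0.84(40) + 0.16(36) = 39.360
T̂_B = 0.87(38) + 0.13(39) = 38.130
T̂_A − T̂_B = 1.230

1.2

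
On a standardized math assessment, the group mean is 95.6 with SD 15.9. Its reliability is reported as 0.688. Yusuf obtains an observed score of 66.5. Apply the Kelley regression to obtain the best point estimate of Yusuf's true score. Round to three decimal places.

75.579

Regress the observed score toward the mean by the unreliability: T̂ = 0.688·66.5 + 0.312·95.6 = 45.7520 + 29.8272 = 75.5792.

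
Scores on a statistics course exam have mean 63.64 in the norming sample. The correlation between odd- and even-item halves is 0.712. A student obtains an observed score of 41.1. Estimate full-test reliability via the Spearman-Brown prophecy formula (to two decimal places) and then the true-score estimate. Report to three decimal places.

44.932

Spearman-Brown: ρ = 2r/(1 + r) = 2(0.712)/(1 + 0.712) = 1.4240/1.712 = 0.8318 → 0.83
Regress the observed score toward the mean by the unreliability: T̂ = 0.83·41.1 + 0.17·63.64 = 34.113 + 10.8188 = 44.9318.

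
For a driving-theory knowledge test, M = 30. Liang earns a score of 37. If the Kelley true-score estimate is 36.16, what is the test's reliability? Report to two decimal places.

0.88

T̂ = ρX + (1 − ρ)μ  ⇒  T̂ − μ = ρ(X − μ)
ρ = (T̂ − μ)/(X − μ) = (36.16 − 30) / (37 − 30) = 6.16 / 7.0 = 0.8800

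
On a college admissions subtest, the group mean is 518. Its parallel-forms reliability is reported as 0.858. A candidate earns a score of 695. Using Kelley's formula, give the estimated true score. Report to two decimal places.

T̂ = 0.858(695) + 0.142(518) = 596.310 + 73.556 = 669.866 → 669.87

669.87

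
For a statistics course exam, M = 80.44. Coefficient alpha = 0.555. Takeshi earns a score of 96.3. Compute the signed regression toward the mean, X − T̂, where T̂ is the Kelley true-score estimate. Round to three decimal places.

7.058

Kelley's formula gives T̂ = 0.555·96.3 + 0.445·80.44 = 53.4465 + 35.79580 = 89.24230.
X − T̂ = 96.3 − 89.2423 = 7.0577 → 7.058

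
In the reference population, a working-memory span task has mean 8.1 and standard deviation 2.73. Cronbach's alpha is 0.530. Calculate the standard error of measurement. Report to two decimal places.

SEM = SD · √(1 − ρ) = 2.73 × √0.470 = 2.73 × 0.6856 = 1.872

1.87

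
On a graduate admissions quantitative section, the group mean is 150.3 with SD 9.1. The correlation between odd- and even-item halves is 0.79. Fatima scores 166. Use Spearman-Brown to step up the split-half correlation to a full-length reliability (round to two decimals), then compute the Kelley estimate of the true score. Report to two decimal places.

Spearman-Brown: ρ = 2r/(1 + r) = 2(0.79)/(1 + 0.79) = 1.580/1.79 = 0.8827 → 0.88
Kelley's formula gives T̂ = 0.88·166 + 0.12·150.3 = 146.08 + 18.036 = 164.116.

164.12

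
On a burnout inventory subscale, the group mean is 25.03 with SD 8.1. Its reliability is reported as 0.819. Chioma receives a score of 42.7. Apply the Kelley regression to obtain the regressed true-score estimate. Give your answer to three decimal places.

39.502

Regress the observed score toward the mean by the unreliability: T̂ = 0.819·42.7 + 0.181·25.03 = 34.9713 + 4.53043 = 39.5017.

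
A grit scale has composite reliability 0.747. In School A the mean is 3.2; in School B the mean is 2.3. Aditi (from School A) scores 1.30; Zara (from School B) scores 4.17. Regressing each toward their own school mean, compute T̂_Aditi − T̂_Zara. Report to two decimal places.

-1.92

T̂_Aditi = 0.747(1.30) + 0.253(3.2) = 1.7807
T̂_Zara = 0.747(4.17) + 0.253(2.3) = 3.6969
Difference = 1.7807 − 3.6969 = -1.9162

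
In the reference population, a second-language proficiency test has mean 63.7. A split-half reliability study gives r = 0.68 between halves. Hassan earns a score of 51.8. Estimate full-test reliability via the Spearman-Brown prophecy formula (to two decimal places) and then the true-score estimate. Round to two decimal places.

Spearman-Brown: ρ = 2r/(1 + r) = 2(0.68)/(1 + 0.68) = 1.360/1.68 = 0.8095 → 0.81
T̂ = ρX + (1 − ρ)μ
  = 0.81 × 51.8 + 0.19 × 63.7
  = 41.958 + 12.103
  = 54.061
  ≈ 54.06

54.06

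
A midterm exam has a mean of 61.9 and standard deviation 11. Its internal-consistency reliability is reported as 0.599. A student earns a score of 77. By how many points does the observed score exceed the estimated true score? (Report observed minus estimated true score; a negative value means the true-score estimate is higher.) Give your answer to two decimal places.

6.06

Kelley's formula gives T̂ = 0.599·77 + 0.401·61.9 = 46.123 + 24.8219 = 70.9449.
X − T̂ = 77 − 70.945 = 6.055 → 6.06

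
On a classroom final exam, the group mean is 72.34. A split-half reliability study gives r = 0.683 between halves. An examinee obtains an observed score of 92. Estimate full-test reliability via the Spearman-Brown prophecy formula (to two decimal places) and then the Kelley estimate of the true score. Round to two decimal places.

Spearman-Brown: ρ = 2r/(1 + r) = 2(0.683)/(1 + 0.683) = 1.3660/1.683 = 0.8116 → 0.81
Kelley's formula gives T̂ = 0.81·92 + 0.19·72.34 = 74.52 + 13.7446 = 88.265.

88.26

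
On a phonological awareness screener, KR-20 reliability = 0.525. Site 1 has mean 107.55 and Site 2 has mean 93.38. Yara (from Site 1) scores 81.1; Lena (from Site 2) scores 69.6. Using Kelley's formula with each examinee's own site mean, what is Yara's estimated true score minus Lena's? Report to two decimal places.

T̂_Yara = 0.525(81.1) + 0.475(107.55) = 93.6637
T̂_Lena = 0.525(69.6) + 0.475(93.38) = 80.8955
Difference = 93.6637 − 80.8955 = 12.7682

12.77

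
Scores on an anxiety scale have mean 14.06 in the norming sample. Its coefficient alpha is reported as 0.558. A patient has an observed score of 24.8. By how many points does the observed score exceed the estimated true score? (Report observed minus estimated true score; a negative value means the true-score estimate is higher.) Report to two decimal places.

Regress the observed score toward the mean by the unreliability: T̂ = 0.558·24.8 + 0.442·14.06 = 13.8384 + 6.21452 = 20.0529.
X − T̂ = 24.8 − 20.053 = 4.747 → 4.75

4.75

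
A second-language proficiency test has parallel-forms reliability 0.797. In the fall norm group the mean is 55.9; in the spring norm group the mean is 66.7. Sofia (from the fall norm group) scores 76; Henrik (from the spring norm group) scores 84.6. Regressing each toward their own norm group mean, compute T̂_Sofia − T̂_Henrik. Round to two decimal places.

-9.05

T̂_Sofia = 0.797(76) + 0.203(55.9) = 71.9197
T̂_Henrik = 0.797(84.6) + 0.203(66.7) = 80.9663
Difference = 71.9197 − 80.9663 = -9.0466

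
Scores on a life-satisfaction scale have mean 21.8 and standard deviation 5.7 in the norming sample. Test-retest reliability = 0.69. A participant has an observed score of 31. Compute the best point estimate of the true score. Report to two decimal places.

28.15

Weight the observed score by reliability and the mean by (1 − reliability): T̂ = 0.69·31 + 0.31·21.8 = 21.39 + 6.758 = 28.148.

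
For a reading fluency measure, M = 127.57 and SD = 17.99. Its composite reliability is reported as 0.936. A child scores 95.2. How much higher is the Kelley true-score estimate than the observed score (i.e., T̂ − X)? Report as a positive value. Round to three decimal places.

2.072

T̂ = ρX + (1 − ρ)μ
  = 0.936 × 95.2 + 0.064 × 127.57
  = 89.1072 + 8.16448
  = 97.27168
  ≈ 97.2717
T̂ − X = 97.2717 − 95.2 = 2.0717 → 2.072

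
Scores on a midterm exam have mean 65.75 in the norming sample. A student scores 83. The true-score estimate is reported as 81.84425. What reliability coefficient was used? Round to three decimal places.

0.933

T̂ = ρX + (1 − ρ)μ  ⇒  T̂ − μ = ρ(X − μ)
ρ = (T̂ − μ)/(X − μ) = (81.84425 − 65.75) / (83 − 65.75) = 16.09425 / 17.25 = 0.93300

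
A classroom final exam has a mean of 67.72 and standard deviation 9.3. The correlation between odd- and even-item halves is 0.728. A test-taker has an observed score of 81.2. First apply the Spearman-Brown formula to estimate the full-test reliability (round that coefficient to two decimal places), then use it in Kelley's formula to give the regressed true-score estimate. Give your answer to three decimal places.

79.043

Spearman-Brown: ρ = 2r/(1 + r) = 2(0.728)/(1 + 0.728) = 1.4560/1.728 = 0.8426 → 0.84
T̂ = ρX + (1 − ρ)μ
  = 0.84 × 81.2 + 0.16 × 67.72
  = 68.208 + 10.8352
  = 79.0432
  ≈ 79.043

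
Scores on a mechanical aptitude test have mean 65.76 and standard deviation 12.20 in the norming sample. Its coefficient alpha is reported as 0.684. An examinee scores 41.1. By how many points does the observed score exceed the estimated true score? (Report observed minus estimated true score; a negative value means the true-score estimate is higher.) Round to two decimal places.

T̂ = 0.684(41.1) + 0.316(65.76) = 28.1124 + 20.78016 = 48.8926 → 48.893
X − T̂ = 41.1 − 48.893 = -7.793 → -7.79

-7.79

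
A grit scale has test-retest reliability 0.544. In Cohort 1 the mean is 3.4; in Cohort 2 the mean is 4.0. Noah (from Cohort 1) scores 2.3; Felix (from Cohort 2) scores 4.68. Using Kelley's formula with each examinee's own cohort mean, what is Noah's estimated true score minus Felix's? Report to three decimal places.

T̂_Noah = 0.544(2.3) + 0.456(3.4) = 2.80160
T̂_Felix = 0.544(4.68) + 0.456(4.0) = 4.36992
Difference = 2.80160 − 4.36992 = -1.56832

-1.568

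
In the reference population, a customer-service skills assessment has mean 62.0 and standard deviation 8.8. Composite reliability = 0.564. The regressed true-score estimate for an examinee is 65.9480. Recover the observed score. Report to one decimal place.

69.0

T̂ = ρX + (1 − ρ)μ  ⇒  X = (T̂ − (1 − ρ)μ) / ρ
X = (65.9480 − 0.436 × 62.0) / 0.564 = (65.9480 − 27.0320) / 0.564 = 38.9160 / 0.564 = 69.000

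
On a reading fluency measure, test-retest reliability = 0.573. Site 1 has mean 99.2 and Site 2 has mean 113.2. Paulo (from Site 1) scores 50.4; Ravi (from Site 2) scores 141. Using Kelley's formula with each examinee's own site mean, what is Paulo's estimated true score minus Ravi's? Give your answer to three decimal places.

-57.892

T̂_Paulo = 0.573(50.4) + 0.427(99.2) = 71.23760
T̂_Ravi = 0.573(141) + 0.427(113.2) = 129.12940
Difference = 71.23760 − 129.12940 = -57.89180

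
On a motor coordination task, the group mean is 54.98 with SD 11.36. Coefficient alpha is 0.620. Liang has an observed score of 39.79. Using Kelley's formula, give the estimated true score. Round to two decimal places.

T̂ = 0.620(39.79) + 0.380(54.98) = 24.66980 + 20.89240 = 45.562 → 45.56

45.56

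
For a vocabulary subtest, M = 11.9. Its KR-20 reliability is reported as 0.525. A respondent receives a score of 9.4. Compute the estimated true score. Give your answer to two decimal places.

T̂ = 0.525(9.4) + 0.475(11.9) = 4.9350 + 5.6525 = 10.588 → 10.59

10.59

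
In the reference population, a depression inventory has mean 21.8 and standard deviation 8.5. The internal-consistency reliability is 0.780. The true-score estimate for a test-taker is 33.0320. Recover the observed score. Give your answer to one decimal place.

36.2

T̂ = ρX + (1 − ρ)μ  ⇒  X = (T̂ − (1 − ρ)μ) / ρ
X = (33.0320 − 0.220 × 21.8) / 0.780 = (33.0320 − 4.7960) / 0.780 = 28.2360 / 0.780 = 36.200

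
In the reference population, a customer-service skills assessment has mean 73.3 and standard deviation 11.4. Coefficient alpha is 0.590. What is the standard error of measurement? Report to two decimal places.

7.30

SEM = SD · √(1 − ρ) = 11.4 × √0.410 = 11.4 × 0.6403 = 7.300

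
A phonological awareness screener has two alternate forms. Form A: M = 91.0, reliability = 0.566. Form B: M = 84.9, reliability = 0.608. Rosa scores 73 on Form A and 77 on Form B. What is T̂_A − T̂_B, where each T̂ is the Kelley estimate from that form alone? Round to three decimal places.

T̂_A = 0.566(73) + 0.434(91.0) = 80.81200
T̂_B = 0.608(77) + 0.392(84.9) = 80.09680
T̂_A − T̂_B = 0.71520

0.715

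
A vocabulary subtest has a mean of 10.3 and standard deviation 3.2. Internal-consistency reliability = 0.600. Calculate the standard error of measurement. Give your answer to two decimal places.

SEM = SD · √(1 − ρ) = 3.2 × √0.400 = 3.2 × 0.6325 = 2.024

2.02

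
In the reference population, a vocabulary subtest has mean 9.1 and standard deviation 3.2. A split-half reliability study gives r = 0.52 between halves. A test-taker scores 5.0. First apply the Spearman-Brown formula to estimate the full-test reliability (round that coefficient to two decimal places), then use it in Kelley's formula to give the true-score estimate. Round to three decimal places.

Spearman-Brown: ρ = 2r/(1 + r) = 2(0.52)/(1 + 0.52) = 1.040/1.52 = 0.6842 → 0.68
T̂ = ρX + (1 − ρ)μ
  = 0.68 × 5.0 + 0.32 × 9.1
  = 3.400 + 2.912
  = 6.3120
  ≈ 6.312

6.312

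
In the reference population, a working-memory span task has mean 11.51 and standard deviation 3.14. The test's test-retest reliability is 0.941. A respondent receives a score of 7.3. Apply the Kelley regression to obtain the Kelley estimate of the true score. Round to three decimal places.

7.548

Weight the observed score by reliability and the mean by (1 − reliability): T̂ = 0.941·7.3 + 0.059·11.51 = 6.8693 + 0.67909 = 7.5484.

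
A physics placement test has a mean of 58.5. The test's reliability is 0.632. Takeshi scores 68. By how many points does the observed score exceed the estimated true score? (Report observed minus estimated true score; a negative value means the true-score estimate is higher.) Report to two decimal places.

3.50

T̂ = 0.632(68) + 0.368(58.5) = 42.976 + 21.5280 = 64.5040 → 64.504
X − T̂ = 68 − 64.504 = 3.496 → 3.50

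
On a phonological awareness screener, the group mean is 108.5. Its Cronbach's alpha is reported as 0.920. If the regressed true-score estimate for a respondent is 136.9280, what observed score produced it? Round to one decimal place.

T̂ = ρX + (1 − ρ)μ  ⇒  X = (T̂ − (1 − ρ)μ) / ρ
X = (136.9280 − 0.080 × 108.5) / 0.920 = (136.9280 − 8.6800) / 0.920 = 128.2480 / 0.920 = 139.400

139.4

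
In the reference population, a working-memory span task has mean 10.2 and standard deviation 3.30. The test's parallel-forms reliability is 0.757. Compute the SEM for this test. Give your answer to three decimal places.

1.627

SEM = SD · √(1 − ρ) = 3.30 × √0.243 = 3.30 × 0.4930 = 1.6267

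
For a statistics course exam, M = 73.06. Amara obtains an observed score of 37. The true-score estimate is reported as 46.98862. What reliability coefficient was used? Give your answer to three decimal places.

T̂ = ρX + (1 − ρ)μ  ⇒  T̂ − μ = ρ(X − μ)
ρ = (T̂ − μ)/(X − μ) = (46.98862 − 73.06) / (37 − 73.06) = -26.07138 / -36.06 = 0.72300

0.723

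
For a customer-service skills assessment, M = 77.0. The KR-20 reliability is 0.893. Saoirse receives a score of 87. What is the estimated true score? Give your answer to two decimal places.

T̂ = 0.893(87) + 0.107(77.0) = 77.691 + 8.2390 = 85.930 → 85.93

85.93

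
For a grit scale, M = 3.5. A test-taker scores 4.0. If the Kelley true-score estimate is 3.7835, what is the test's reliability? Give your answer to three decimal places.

0.567

T̂ = ρX + (1 − ρ)μ  ⇒  T̂ − μ = ρ(X − μ)
ρ = (T̂ − μ)/(X − μ) = (3.7835 − 3.5) / (4.0 − 3.5) = 0.2835 / 0.5 = 0.56700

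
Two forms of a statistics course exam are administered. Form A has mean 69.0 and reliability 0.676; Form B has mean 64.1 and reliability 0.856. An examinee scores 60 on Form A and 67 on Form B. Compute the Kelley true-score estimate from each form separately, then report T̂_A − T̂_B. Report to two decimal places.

T̂_A = 0.676(60) + 0.324(69.0) = 62.9160
T̂_B = 0.856(67) + 0.144(64.1) = 66.5824
T̂_A − T̂_B = -3.6664

-3.67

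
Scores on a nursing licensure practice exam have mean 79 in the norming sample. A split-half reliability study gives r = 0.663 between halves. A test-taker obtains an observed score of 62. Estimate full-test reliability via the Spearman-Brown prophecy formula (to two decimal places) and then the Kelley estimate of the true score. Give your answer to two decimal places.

65.40

Spearman-Brown: ρ = 2r/(1 + r) = 2(0.663)/(1 + 0.663) = 1.3260/1.663 = 0.7974 → 0.80
T̂ = ρX + (1 − ρ)μ
  = 0.80 × 62 + 0.20 × 79
  = 49.60 + 15.80
  = 65.400
  ≈ 65.40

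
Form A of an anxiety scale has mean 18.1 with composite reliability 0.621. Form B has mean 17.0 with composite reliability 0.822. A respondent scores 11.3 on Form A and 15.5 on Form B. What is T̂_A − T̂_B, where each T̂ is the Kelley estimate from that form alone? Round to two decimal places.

-1.89

T̂_A = 0.621(11.3) + 0.379(18.1) = 13.8772
T̂_B = 0.822(15.5) + 0.178(17.0) = 15.7670
T̂_A − T̂_B = -1.8898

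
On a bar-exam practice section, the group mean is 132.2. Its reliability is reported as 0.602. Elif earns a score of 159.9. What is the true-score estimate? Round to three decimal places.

Regress the observed score toward the mean by the unreliability: T̂ = 0.602·159.9 + 0.398·132.2 = 96.2598 + 52.6156 = 148.8754.

148.875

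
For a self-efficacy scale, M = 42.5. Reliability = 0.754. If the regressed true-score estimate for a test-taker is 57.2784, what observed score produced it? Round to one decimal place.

62.1

T̂ = ρX + (1 − ρ)μ  ⇒  X = (T̂ − (1 − ρ)μ) / ρ
X = (57.2784 − 0.246 × 42.5) / 0.754 = (57.2784 − 10.4550) / 0.754 = 46.8234 / 0.754 = 62.100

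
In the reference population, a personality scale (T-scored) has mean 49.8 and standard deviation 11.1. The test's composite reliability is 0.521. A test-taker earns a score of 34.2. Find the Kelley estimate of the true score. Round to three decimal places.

T̂ = ρX + (1 − ρ)μ
  = 0.521 × 34.2 + 0.479 × 49.8
  = 17.8182 + 23.8542
  = 41.6724
  ≈ 41.672

41.672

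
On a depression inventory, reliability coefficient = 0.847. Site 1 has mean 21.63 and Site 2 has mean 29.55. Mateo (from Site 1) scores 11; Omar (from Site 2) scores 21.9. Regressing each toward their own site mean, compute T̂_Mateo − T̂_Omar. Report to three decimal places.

-10.444

T̂_Mateo = 0.847(11) + 0.153(21.63) = 12.62639
T̂_Omar = 0.847(21.9) + 0.153(29.55) = 23.07045
Difference = 12.62639 − 23.07045 = -10.44406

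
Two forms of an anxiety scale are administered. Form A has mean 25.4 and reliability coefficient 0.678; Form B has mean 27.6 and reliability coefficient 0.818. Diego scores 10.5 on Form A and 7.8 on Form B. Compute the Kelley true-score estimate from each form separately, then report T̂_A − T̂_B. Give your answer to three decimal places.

3.894

T̂_A = 0.678(10.5) + 0.322(25.4) = 15.29780
T̂_B = 0.818(7.8) + 0.182(27.6) = 11.40360
T̂_A − T̂_B = 3.89420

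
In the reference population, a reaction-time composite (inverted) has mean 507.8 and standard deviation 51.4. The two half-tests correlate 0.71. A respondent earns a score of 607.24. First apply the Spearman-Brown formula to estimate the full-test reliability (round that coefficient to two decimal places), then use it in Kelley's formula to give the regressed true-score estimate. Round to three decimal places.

Spearman-Brown: ρ = 2r/(1 + r) = 2(0.71)/(1 + 0.71) = 1.420/1.71 = 0.8304 → 0.83
Kelley's formula gives T̂ = 0.83·607.24 + 0.17·507.8 = 504.0092 + 86.326 = 590.3352.

590.335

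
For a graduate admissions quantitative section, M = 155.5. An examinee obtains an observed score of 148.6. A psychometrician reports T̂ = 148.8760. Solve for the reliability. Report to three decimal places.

T̂ = ρX + (1 − ρ)μ  ⇒  T̂ − μ = ρ(X − μ)
ρ = (T̂ − μ)/(X − μ) = (148.8760 − 155.5) / (148.6 − 155.5) = -6.6240 / -6.9 = 0.96000

0.960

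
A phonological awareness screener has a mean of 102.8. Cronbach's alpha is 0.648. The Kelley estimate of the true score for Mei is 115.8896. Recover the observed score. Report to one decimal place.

T̂ = ρX + (1 − ρ)μ  ⇒  X = (T̂ − (1 − ρ)μ) / ρ
X = (115.8896 − 0.352 × 102.8) / 0.648 = (115.8896 − 36.1856) / 0.648 = 79.7040 / 0.648 = 123.000

123.0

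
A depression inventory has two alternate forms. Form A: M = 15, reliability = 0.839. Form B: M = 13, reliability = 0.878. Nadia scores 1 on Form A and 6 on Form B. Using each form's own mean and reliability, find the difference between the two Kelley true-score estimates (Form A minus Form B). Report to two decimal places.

-3.60

T̂_A = 0.839(1) + 0.161(15) = 3.2540
T̂_B = 0.878(6) + 0.122(13) = 6.8540
T̂_A − T̂_B = -3.6000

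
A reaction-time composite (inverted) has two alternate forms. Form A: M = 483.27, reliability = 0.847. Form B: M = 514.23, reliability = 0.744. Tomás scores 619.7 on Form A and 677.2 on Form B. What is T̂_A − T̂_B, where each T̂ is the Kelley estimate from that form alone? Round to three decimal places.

T̂_A = 0.847(619.7) + 0.153(483.27) = 598.82621
T̂_B = 0.744(677.2) + 0.256(514.23) = 635.47968
T̂_A − T̂_B = -36.65347

-36.653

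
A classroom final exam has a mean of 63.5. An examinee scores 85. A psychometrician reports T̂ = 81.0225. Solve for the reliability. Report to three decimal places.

T̂ = ρX + (1 − ρ)μ  ⇒  T̂ − μ = ρ(X − μ)
ρ = (T̂ − μ)/(X − μ) = (81.0225 − 63.5) / (85 − 63.5) = 17.5225 / 21.5 = 0.81500

0.815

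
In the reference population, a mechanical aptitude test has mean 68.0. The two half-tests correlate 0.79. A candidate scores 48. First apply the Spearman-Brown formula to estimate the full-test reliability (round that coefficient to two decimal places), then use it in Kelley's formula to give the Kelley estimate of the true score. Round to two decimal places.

50.40

Spearman-Brown: ρ = 2r/(1 + r) = 2(0.79)/(1 + 0.79) = 1.580/1.79 = 0.8827 → 0.88
T̂ = 0.88(48) + 0.12(68.0) = 42.24 + 8.160 = 50.400 → 50.40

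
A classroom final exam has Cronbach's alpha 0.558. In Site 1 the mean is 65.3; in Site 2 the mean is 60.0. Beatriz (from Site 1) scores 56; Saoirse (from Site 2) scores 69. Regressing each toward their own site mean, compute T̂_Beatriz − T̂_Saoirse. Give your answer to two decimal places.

T̂_Beatriz = 0.558(56) + 0.442(65.3) = 60.1106
T̂_Saoirse = 0.558(69) + 0.442(60.0) = 65.0220
Difference = 60.1106 − 65.0220 = -4.9114

-4.91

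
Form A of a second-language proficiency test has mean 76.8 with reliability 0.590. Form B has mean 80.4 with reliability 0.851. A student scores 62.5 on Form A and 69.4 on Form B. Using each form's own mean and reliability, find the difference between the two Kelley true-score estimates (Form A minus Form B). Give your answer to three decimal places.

T̂_A = 0.590(62.5) + 0.410(76.8) = 68.36300
T̂_B = 0.851(69.4) + 0.149(80.4) = 71.03900
T̂_A − T̂_B = -2.67600

-2.676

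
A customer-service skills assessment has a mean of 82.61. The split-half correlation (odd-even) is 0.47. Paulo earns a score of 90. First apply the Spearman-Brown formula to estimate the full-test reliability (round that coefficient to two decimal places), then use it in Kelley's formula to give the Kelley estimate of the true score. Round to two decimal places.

Spearman-Brown: ρ = 2r/(1 + r) = 2(0.47)/(1 + 0.47) = 0.940/1.47 = 0.6395 → 0.64
Kelley's formula gives T̂ = 0.64·90 + 0.36·82.61 = 57.60 + 29.7396 = 87.340.

87.34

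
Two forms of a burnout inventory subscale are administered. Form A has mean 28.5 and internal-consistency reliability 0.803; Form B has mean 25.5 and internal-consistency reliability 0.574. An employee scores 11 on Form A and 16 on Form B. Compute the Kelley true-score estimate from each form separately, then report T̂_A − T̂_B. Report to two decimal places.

T̂_A = 0.803(11) + 0.197(28.5) = 14.4475
T̂_B = 0.574(16) + 0.426(25.5) = 20.0470
T̂_A − T̂_B = -5.5995

-5.60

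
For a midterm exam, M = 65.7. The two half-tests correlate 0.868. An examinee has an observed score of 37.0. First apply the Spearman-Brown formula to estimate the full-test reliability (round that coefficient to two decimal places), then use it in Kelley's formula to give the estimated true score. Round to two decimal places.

39.01

Spearman-Brown: ρ = 2r/(1 + r) = 2(0.868)/(1 + 0.868) = 1.7360/1.868 = 0.9293 → 0.93
T̂ = ρX + (1 − ρ)μ
  = 0.93 × 37.0 + 0.07 × 65.7
  = 34.410 + 4.599
  = 39.009
  ≈ 39.01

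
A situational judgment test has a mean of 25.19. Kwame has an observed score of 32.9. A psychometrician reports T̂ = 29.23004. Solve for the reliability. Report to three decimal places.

0.524

T̂ = ρX + (1 − ρ)μ  ⇒  T̂ − μ = ρ(X − μ)
ρ = (T̂ − μ)/(X − μ) = (29.23004 − 25.19) / (32.9 − 25.19) = 4.04004 / 7.71 = 0.52400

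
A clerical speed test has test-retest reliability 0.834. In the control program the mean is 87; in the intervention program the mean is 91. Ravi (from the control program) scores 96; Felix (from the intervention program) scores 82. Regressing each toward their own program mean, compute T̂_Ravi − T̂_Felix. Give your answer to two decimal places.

T̂_Ravi = 0.834(96) + 0.166(87) = 94.5060
T̂_Felix = 0.834(82) + 0.166(91) = 83.4940
Difference = 94.5060 − 83.4940 = 11.0120

11.01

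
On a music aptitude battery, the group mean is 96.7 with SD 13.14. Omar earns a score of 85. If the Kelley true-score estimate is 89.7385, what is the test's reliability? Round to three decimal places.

T̂ = ρX + (1 − ρ)μ  ⇒  T̂ − μ = ρ(X − μ)
ρ = (T̂ − μ)/(X − μ) = (89.7385 − 96.7) / (85 − 96.7) = -6.9615 / -11.7 = 0.59500

0.595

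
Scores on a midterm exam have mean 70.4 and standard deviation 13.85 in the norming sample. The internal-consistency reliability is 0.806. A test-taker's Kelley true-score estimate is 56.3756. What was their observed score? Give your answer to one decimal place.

T̂ = ρX + (1 − ρ)μ  ⇒  X = (T̂ − (1 − ρ)μ) / ρ
X = (56.3756 − 0.194 × 70.4) / 0.806 = (56.3756 − 13.6576) / 0.806 = 42.7180 / 0.806 = 53.000

53.0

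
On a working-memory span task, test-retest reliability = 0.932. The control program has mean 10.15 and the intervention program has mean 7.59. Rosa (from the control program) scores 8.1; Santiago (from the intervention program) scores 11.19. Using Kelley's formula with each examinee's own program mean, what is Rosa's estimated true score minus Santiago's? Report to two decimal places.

-2.71

T̂_Rosa = 0.932(8.1) + 0.068(10.15) = 8.2394
T̂_Santiago = 0.932(11.19) + 0.068(7.59) = 10.9452
Difference = 8.2394 − 10.9452 = -2.7058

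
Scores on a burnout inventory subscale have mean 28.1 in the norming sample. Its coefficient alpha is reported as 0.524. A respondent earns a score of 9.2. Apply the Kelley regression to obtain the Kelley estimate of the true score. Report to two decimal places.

T̂ = 0.524(9.2) + 0.476(28.1) = 4.8208 + 13.3756 = 18.196 → 18.20

18.20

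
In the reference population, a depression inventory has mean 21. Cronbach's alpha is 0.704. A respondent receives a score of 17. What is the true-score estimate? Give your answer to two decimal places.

18.18

T̂ = 0.704(17) + 0.296(21) = 11.968 + 6.216 = 18.184 → 18.18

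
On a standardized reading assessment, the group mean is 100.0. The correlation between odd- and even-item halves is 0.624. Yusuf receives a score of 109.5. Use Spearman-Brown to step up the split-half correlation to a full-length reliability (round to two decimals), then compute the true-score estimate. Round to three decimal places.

107.315

Spearman-Brown: ρ = 2r/(1 + r) = 2(0.624)/(1 + 0.624) = 1.2480/1.624 = 0.7685 → 0.77
T̂ = ρX + (1 − ρ)μ
  = 0.77 × 109.5 + 0.23 × 100.0
  = 84.315 + 23.000
  = 107.3150
  ≈ 107.315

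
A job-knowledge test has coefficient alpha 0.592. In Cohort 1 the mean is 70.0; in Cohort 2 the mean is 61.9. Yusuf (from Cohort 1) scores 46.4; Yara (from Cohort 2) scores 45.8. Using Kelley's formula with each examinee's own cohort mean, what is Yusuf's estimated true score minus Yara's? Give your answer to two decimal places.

3.66

T̂_Yusuf = 0.592(46.4) + 0.408(70.0) = 56.0288
T̂_Yara = 0.592(45.8) + 0.408(61.9) = 52.3688
Difference = 56.0288 − 52.3688 = 3.6600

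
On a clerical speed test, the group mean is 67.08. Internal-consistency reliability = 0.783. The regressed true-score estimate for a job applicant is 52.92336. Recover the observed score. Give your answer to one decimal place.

49.0

T̂ = ρX + (1 − ρ)μ  ⇒  X = (T̂ − (1 − ρ)μ) / ρ
X = (52.92336 − 0.217 × 67.08) / 0.783 = (52.92336 − 14.55636) / 0.783 = 38.36700 / 0.783 = 49.000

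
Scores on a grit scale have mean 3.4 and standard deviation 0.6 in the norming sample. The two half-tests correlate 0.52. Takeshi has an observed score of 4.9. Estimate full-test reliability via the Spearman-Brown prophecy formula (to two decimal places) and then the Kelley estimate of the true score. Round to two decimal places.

4.42

Spearman-Brown: ρ = 2r/(1 + r) = 2(0.52)/(1 + 0.52) = 1.040/1.52 = 0.6842 → 0.68
T̂ = ρX + (1 − ρ)μ
  = 0.68 × 4.9 + 0.32 × 3.4
  = 3.332 + 1.088
  = 4.420
  ≈ 4.42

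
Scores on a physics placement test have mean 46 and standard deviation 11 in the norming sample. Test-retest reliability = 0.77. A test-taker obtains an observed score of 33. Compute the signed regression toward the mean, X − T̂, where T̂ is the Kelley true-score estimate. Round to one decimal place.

-3.0

T̂ = 0.77(33) + 0.23(46) = 25.41 + 10.58 = 35.990 → 35.99
X − T̂ = 33 − 35.99 = -2.99 → -3.0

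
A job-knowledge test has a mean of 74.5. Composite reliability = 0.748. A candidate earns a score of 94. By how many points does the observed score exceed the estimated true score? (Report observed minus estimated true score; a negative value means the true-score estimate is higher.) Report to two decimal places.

Regress the observed score toward the mean by the unreliability: T̂ = 0.748·94 + 0.252·74.5 = 70.312 + 18.7740 = 89.0860.
X − T̂ = 94 − 89.086 = 4.914 → 4.91

4.91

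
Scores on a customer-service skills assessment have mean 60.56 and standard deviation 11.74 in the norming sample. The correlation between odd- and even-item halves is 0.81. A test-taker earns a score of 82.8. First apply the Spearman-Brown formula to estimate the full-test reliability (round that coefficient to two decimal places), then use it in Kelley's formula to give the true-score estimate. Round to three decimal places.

Spearman-Brown: ρ = 2r/(1 + r) = 2(0.81)/(1 + 0.81) = 1.620/1.81 = 0.8950 → 0.90
Kelley's formula gives T̂ = 0.90·82.8 + 0.10·60.56 = 74.520 + 6.0560 = 80.5760.

80.576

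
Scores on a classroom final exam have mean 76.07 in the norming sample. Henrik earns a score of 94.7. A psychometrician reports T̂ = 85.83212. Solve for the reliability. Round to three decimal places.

0.524

T̂ = ρX + (1 − ρ)μ  ⇒  T̂ − μ = ρ(X − μ)
ρ = (T̂ − μ)/(X − μ) = (85.83212 − 76.07) / (94.7 − 76.07) = 9.76212 / 18.63 = 0.52400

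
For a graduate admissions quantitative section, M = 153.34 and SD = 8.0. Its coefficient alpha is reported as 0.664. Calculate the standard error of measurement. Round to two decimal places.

4.64

SEM = SD · √(1 − ρ) = 8.0 × √0.336 = 8.0 × 0.5797 = 4.637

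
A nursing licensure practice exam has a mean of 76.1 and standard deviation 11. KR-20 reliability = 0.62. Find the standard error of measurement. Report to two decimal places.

6.78

SEM = SD · √(1 − ρ) = 11 × √0.38 = 11 × 0.6164 = 6.781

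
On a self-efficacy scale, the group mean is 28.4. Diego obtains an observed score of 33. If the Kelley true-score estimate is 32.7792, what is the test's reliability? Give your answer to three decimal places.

T̂ = ρX + (1 − ρ)μ  ⇒  T̂ − μ = ρ(X − μ)
ρ = (T̂ − μ)/(X − μ) = (32.7792 − 28.4) / (33 − 28.4) = 4.3792 / 4.6 = 0.95200

0.952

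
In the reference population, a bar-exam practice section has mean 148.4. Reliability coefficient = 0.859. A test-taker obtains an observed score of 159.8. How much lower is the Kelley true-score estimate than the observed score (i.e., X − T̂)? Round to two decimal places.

Regress the observed score toward the mean by the unreliability: T̂ = 0.859·159.8 + 0.141·148.4 = 137.2682 + 20.9244 = 158.1926.
X − T̂ = 159.8 − 158.193 = 1.607 → 1.61

1.61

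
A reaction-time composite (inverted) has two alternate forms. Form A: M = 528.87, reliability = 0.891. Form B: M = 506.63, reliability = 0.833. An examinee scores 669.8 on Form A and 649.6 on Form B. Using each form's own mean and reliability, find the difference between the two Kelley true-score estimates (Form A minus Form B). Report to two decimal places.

T̂_A = 0.891(669.8) + 0.109(528.87) = 654.4386
T̂_B = 0.833(649.6) + 0.167(506.63) = 625.7240
T̂_A − T̂_B = 28.7146

28.71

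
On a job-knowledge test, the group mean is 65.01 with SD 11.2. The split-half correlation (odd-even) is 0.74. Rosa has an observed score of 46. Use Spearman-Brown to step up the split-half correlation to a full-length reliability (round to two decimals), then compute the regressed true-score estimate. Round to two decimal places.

Spearman-Brown: ρ = 2r/(1 + r) = 2(0.74)/(1 + 0.74) = 1.480/1.74 = 0.8506 → 0.85
T̂ = 0.85(46) + 0.15(65.01) = 39.10 + 9.7515 = 48.852 → 48.85

48.85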